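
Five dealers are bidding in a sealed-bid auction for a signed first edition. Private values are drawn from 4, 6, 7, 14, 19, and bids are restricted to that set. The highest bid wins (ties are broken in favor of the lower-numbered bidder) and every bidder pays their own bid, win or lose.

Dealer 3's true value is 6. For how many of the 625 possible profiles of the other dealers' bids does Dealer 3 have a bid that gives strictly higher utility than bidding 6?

Others bid (4, 4, 4, 7): truth gives -6; bid 7 gives -1 > -6. Violating.
Others bid (4, 4, 4, 14): truth gives -6; bid 4 gives -4 > -6. Violating.
Others bid (4, 4, 4, 19): truth gives -6; bid 4 gives -4 > -6. Violating.
Others bid (4, 4, 6, 7): truth gives -6; bid 7 gives -1 > -6. Violating.
Others bid (4, 4, 4, 4): truth gives 0; no alternative beats it.
Others bid (4, 4, 4, 6): truth gives 0; no alternative beats it.
(Checking all 625 profiles: 621 have a profitable deviation, 4 do not.)

621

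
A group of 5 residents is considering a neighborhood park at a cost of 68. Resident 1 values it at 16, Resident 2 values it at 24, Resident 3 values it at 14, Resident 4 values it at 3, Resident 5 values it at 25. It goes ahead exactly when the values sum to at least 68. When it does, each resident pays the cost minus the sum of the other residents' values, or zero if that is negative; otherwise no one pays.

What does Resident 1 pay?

2

Total value 82 ≥ cost 68, so the project is built.
The other residents' values sum to 66.
Cost minus that sum is 68 - 66 = 2.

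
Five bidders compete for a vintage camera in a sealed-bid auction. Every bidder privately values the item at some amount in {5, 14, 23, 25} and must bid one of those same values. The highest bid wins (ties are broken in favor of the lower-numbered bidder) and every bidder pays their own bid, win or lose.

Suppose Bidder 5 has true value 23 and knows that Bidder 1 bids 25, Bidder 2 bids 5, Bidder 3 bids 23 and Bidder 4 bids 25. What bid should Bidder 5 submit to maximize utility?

5

Bid 5: loses but pays 5, utility -5.
Bid 14: loses but pays 14, utility -14.
Bid 23: loses but pays 23, utility -23.
Bid 25: loses but pays 25, utility -25.
The best choice is 5 with utility -5.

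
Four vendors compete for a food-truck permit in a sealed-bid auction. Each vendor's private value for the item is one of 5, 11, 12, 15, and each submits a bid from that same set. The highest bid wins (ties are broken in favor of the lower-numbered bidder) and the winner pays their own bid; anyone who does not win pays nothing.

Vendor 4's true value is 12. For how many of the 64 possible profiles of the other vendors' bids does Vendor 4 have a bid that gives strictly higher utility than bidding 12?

Others bid (5, 5, 5): truth gives 0; bid 11 gives 1 > 0. Violating.
Others bid (5, 5, 11): truth gives 0; no alternative beats it.
Others bid (5, 5, 12): truth gives 0; no alternative beats it.
(Checking all 64 profiles: 1 has a profitable deviation, 63 do not.)

1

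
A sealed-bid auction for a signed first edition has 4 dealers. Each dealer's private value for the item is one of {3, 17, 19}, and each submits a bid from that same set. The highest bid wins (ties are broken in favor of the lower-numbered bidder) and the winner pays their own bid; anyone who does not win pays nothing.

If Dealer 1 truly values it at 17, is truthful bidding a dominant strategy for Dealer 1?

No

Consider the case where Dealer 2 bids 3, Dealer 3 bids 3 and Dealer 4 bids 3.
Truthful bid 17: wins, pays 17, utility 17 - 17 = 0.
Bid 3 instead: wins, pays 3, utility 17 - 3 = 14.
Since 14 > 0, bidding 3 is strictly better here, so truthful bidding is not dominant.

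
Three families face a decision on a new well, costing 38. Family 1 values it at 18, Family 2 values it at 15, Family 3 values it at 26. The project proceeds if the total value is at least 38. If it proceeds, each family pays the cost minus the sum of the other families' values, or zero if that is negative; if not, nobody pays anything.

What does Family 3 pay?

5

Total value 59 ≥ cost 38, so the project is built.
The other families' values sum to 33.
Cost minus that sum is 38 - 33 = 5.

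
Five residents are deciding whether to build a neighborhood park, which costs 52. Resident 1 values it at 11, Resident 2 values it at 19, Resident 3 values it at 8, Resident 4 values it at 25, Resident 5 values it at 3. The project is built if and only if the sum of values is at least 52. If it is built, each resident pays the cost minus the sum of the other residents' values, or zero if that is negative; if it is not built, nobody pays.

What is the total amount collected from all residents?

Total value 66 ≥ cost 52, so it is built.
Resident 1: others sum to 55; max(0, 52 - 55) = 0.
Resident 2: others sum to 47; max(0, 52 - 47) = 5.
Resident 3: others sum to 58; max(0, 52 - 58) = 0.
Resident 4: others sum to 41; max(0, 52 - 41) = 11.
Resident 5: others sum to 63; max(0, 52 - 63) = 0.
Total collected = 0 + 5 + 0 + 11 + 0 = 16.

16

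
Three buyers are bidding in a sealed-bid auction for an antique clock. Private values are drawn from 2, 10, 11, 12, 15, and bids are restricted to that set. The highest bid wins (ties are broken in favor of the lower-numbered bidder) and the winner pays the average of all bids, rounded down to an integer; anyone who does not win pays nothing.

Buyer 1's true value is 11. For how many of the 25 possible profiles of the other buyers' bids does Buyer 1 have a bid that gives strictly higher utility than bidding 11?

5

Others bid (2, 2): truth gives 6; bid 2 gives 9 > 6. Violating.
Others bid (2, 12): truth gives 0; bid 12 gives 3 > 0. Violating.
Others bid (2, 15): truth gives 0; bid 15 gives 1 > 0. Violating.
Others bid (12, 2): truth gives 0; bid 12 gives 3 > 0. Violating.
Others bid (2, 10): truth gives 4; no alternative beats it.
Others bid (2, 11): truth gives 3; no alternative beats it.
(Checking all 25 profiles: 5 have a profitable deviation, 20 do not.)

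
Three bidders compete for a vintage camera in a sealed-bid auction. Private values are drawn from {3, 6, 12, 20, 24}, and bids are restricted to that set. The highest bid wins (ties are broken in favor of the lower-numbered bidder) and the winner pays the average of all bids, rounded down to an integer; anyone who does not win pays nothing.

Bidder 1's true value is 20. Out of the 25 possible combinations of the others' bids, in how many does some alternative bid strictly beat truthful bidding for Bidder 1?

Others bid (3, 3): truth gives 12; bid 3 gives 17 > 12. Violating.
Others bid (3, 6): truth gives 11; bid 6 gives 15 > 11. Violating.
Others bid (3, 12): truth gives 9; bid 12 gives 11 > 9. Violating.
Others bid (3, 24): truth gives 0; bid 24 gives 3 > 0. Violating.
Others bid (3, 20): truth gives 6; no alternative beats it.
Others bid (6, 20): truth gives 5; no alternative beats it.
(Checking all 25 profiles: 13 have a profitable deviation, 12 do not.)

13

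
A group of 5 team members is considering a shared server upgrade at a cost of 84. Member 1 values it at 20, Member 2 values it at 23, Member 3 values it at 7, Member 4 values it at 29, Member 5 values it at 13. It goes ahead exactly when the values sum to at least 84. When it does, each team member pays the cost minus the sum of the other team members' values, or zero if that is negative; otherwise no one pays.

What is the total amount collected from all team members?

53

Total value 92 ≥ cost 84, so it is built.
Member 1: others sum to 72; max(0, 84 - 72) = 12.
Member 2: others sum to 69; max(0, 84 - 69) = 15.
Member 3: others sum to 85; max(0, 84 - 85) = 0.
Member 4: others sum to 63; max(0, 84 - 63) = 21.
Member 5: others sum to 79; max(0, 84 - 79) = 5.
Total collected = 12 + 15 + 0 + 21 + 5 = 53.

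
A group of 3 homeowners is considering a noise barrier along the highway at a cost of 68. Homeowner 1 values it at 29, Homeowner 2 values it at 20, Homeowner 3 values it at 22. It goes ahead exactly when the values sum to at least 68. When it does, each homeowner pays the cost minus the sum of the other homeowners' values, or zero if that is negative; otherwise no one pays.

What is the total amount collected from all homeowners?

Total value 71 ≥ cost 68, so it is built.
Homeowner 1: others sum to 42; max(0, 68 - 42) = 26.
Homeowner 2: others sum to 51; max(0, 68 - 51) = 17.
Homeowner 3: others sum to 49; max(0, 68 - 49) = 19.
Total collected = 26 + 17 + 19 = 62.

62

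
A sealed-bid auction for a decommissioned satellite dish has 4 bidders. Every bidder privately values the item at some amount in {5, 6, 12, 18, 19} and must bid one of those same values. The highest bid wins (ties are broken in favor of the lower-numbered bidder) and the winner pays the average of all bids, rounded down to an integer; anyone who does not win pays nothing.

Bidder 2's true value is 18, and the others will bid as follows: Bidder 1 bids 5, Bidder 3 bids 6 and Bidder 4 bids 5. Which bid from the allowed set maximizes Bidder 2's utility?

Bid 5: loses, pays 0, utility 0.
Bid 6: wins, pays 5, utility 18 - 5 = 13.
Bid 12: wins, pays 7, utility 18 - 7 = 11.
Bid 18: wins, pays 8, utility 18 - 8 = 10.
Bid 19: wins, pays 8, utility 18 - 8 = 10.
The best choice is 6 with utility 13.

6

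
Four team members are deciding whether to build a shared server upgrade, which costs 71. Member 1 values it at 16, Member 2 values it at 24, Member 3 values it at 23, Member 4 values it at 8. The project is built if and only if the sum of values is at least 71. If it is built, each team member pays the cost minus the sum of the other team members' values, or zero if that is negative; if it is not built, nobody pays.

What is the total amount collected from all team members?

71

Total value 71 ≥ cost 71, so it is built.
Member 1: others sum to 55; max(0, 71 - 55) = 16.
Member 2: others sum to 47; max(0, 71 - 47) = 24.
Member 3: others sum to 48; max(0, 71 - 48) = 23.
Member 4: others sum to 63; max(0, 71 - 63) = 8.
Total collected = 16 + 24 + 23 + 8 = 71.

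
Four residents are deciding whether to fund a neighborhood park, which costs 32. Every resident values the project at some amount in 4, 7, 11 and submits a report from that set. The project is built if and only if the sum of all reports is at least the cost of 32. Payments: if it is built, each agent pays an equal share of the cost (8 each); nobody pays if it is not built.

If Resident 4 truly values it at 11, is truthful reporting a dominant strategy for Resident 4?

Yes

Check each profile of the others' reports and compare truth against every alternative report.
Others report (4, 7, 11): truth gives 3, best alternative gives 0.
Others report (4, 11, 7): truth gives 3, best alternative gives 0.
Others report (7, 4, 11): truth gives 3, best alternative gives 0.
Others report (7, 7, 7): truth gives 3, best alternative gives 0.
Others report (7, 11, 4): truth gives 3, best alternative gives 0.
Others report (11, 4, 7): truth gives 3, best alternative gives 0.
(Remaining 21 profiles checked similarly; truth is weakly best in each.)
In every case the truthful report is at least as good as any alternative, so it is a dominant strategy.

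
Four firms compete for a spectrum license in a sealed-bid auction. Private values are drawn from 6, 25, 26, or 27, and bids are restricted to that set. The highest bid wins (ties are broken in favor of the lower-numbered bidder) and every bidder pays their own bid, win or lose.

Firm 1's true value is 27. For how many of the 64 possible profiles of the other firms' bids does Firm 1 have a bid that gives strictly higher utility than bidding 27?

Others bid (6, 6, 6): truth gives 0; bid 6 gives 21 > 0. Violating.
Others bid (6, 6, 25): truth gives 0; bid 25 gives 2 > 0. Violating.
Others bid (6, 6, 26): truth gives 0; bid 26 gives 1 > 0. Violating.
Others bid (6, 25, 6): truth gives 0; bid 25 gives 2 > 0. Violating.
Others bid (6, 6, 27): truth gives 0; no alternative beats it.
Others bid (6, 25, 27): truth gives 0; no alternative beats it.
(Checking all 64 profiles: 27 have a profitable deviation, 37 do not.)

27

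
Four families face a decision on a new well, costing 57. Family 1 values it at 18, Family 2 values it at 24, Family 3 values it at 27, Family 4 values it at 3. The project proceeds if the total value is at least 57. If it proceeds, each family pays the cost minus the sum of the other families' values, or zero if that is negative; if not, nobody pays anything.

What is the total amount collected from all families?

Total value 72 ≥ cost 57, so it is built.
Family 1: others sum to 54; max(0, 57 - 54) = 3.
Family 2: others sum to 48; max(0, 57 - 48) = 9.
Family 3: others sum to 45; max(0, 57 - 45) = 12.
Family 4: others sum to 69; max(0, 57 - 69) = 0.
Total collected = 3 + 9 + 12 + 0 = 24.

24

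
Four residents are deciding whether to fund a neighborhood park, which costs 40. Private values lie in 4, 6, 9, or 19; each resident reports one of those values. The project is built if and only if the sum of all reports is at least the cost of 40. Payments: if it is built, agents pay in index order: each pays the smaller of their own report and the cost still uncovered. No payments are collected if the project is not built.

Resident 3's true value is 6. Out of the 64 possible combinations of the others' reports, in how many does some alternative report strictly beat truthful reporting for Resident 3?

9

Others report (4, 19, 19): truth gives 0; report 4 gives 2 > 0. Violating.
Others report (6, 19, 19): truth gives 0; report 4 gives 2 > 0. Violating.
Others report (9, 9, 19): truth gives 0; report 4 gives 2 > 0. Violating.
Others report (9, 19, 9): truth gives 0; report 4 gives 2 > 0. Violating.
Others report (4, 4, 4): truth gives 0; no alternative beats it.
Others report (4, 4, 6): truth gives 0; no alternative beats it.
(Checking all 64 profiles: 9 have a profitable deviation, 55 do not.)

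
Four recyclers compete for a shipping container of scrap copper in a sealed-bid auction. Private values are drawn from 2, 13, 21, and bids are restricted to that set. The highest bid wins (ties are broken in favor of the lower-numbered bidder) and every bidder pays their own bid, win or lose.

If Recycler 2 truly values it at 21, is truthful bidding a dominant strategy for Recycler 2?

No

Consider the case where Recycler 1 bids 2, Recycler 3 bids 2 and Recycler 4 bids 2.
Truthful bid 21: wins, pays 21, utility 21 - 21 = 0.
Bid 13 instead: wins, pays 13, utility 21 - 13 = 8.
Since 8 > 0, bidding 13 is strictly better here, so truthful bidding is not dominant.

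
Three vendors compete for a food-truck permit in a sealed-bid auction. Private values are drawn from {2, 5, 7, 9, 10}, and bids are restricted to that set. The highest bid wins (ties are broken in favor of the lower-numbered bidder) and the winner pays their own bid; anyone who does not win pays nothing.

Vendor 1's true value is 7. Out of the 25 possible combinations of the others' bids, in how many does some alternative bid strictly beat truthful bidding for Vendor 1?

4

Others bid (2, 2): truth gives 0; bid 2 gives 5 > 0. Violating.
Others bid (2, 5): truth gives 0; bid 5 gives 2 > 0. Violating.
Others bid (5, 2): truth gives 0; bid 5 gives 2 > 0. Violating.
Others bid (5, 5): truth gives 0; bid 5 gives 2 > 0. Violating.
Others bid (2, 7): truth gives 0; no alternative beats it.
Others bid (2, 9): truth gives 0; no alternative beats it.
(Checking all 25 profiles: 4 have a profitable deviation, 21 do not.)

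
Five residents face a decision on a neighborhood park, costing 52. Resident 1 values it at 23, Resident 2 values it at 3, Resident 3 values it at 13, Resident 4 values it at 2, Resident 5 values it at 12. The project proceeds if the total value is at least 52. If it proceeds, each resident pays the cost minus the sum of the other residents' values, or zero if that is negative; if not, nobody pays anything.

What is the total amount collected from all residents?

48

Total value 53 ≥ cost 52, so it is built.
Resident 1: others sum to 30; max(0, 52 - 30) = 22.
Resident 2: others sum to 50; max(0, 52 - 50) = 2.
Resident 3: others sum to 40; max(0, 52 - 40) = 12.
Resident 4: others sum to 51; max(0, 52 - 51) = 1.
Resident 5: others sum to 41; max(0, 52 - 41) = 11.
Total collected = 22 + 2 + 12 + 1 + 11 = 48.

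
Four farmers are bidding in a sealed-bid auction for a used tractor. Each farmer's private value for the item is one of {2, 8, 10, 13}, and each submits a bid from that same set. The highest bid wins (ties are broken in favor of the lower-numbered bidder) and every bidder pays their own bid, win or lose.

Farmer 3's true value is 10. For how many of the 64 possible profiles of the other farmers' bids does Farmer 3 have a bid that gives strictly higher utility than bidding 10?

Others bid (2, 2, 2): truth gives 0; bid 8 gives 2 > 0. Violating.
Others bid (2, 2, 8): truth gives 0; bid 8 gives 2 > 0. Violating.
Others bid (2, 2, 13): truth gives -10; bid 2 gives -2 > -10. Violating.
Others bid (2, 8, 13): truth gives -10; bid 2 gives -2 > -10. Violating.
Others bid (2, 2, 10): truth gives 0; no alternative beats it.
Others bid (2, 8, 2): truth gives 0; no alternative beats it.
(Checking all 64 profiles: 54 have a profitable deviation, 10 do not.)

54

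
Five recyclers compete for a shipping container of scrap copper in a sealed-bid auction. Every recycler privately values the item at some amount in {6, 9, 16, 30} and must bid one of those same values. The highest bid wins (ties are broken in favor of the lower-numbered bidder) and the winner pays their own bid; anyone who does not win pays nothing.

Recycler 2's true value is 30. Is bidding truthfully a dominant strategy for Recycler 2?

No

Consider the case where Recycler 1 bids 6, Recycler 3 bids 6, Recycler 4 bids 6 and Recycler 5 bids 6.
Truthful bid 30: wins, pays 30, utility 30 - 30 = 0.
Bid 9 instead: wins, pays 9, utility 30 - 9 = 21.
Since 21 > 0, bidding 9 is strictly better here, so truthful bidding is not dominant.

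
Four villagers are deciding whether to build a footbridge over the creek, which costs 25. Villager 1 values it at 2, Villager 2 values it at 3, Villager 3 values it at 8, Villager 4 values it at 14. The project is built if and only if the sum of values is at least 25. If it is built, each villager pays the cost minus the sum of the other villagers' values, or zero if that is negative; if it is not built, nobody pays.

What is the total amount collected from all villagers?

19

Total value 27 ≥ cost 25, so it is built.
Villager 1: others sum to 25; max(0, 25 - 25) = 0.
Villager 2: others sum to 24; max(0, 25 - 24) = 1.
Villager 3: others sum to 19; max(0, 25 - 19) = 6.
Villager 4: others sum to 13; max(0, 25 - 13) = 12.
Total collected = 0 + 1 + 6 + 12 = 19.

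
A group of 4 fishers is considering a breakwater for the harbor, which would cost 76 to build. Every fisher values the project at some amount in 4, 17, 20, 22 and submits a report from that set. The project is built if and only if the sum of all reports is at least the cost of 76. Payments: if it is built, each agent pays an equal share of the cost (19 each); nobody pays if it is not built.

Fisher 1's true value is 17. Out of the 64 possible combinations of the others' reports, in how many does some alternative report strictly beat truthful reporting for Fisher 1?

17

Others report (17, 20, 22): truth gives -2; report 4 gives 0 > -2. Violating.
Others report (17, 22, 20): truth gives -2; report 4 gives 0 > -2. Violating.
Others report (17, 22, 22): truth gives -2; report 4 gives 0 > -2. Violating.
Others report (20, 17, 22): truth gives -2; report 4 gives 0 > -2. Violating.
Others report (4, 4, 4): truth gives 0; no alternative beats it.
Others report (4, 4, 17): truth gives 0; no alternative beats it.
(Checking all 64 profiles: 17 have a profitable deviation, 47 do not.)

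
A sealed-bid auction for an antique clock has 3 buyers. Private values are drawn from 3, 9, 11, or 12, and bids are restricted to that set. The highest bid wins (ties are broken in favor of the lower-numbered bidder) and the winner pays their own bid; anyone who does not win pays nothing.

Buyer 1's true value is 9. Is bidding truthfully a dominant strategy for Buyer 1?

Consider the case where Buyer 2 bids 3 and Buyer 3 bids 3.
Truthful bid 9: wins, pays 9, utility 9 - 9 = 0.
Bid 3 instead: wins, pays 3, utility 9 - 3 = 6.
Since 6 > 0, bidding 3 is strictly better here, so truthful bidding is not dominant.

No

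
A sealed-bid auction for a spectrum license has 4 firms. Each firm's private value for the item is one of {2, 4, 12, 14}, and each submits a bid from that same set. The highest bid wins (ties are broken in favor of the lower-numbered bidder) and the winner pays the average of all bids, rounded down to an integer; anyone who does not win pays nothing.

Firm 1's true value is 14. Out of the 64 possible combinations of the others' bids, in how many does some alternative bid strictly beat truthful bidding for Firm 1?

Others bid (2, 2, 2): truth gives 9; bid 2 gives 12 > 9. Violating.
Others bid (2, 2, 4): truth gives 9; bid 4 gives 11 > 9. Violating.
Others bid (2, 4, 2): truth gives 9; bid 4 gives 11 > 9. Violating.
Others bid (2, 4, 4): truth gives 8; bid 4 gives 11 > 8. Violating.
Others bid (2, 2, 12): truth gives 7; no alternative beats it.
Others bid (2, 2, 14): truth gives 6; no alternative beats it.
(Checking all 64 profiles: 17 have a profitable deviation, 47 do not.)

17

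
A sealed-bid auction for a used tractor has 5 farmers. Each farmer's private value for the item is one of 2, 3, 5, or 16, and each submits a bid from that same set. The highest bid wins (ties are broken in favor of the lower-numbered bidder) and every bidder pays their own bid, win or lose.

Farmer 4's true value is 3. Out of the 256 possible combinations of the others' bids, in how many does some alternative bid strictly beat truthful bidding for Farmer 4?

Others bid (2, 2, 2, 5): truth gives -3; bid 2 gives -2 > -3. Violating.
Others bid (2, 2, 2, 16): truth gives -3; bid 2 gives -2 > -3. Violating.
Others bid (2, 2, 3, 2): truth gives -3; bid 2 gives -2 > -3. Violating.
Others bid (2, 2, 3, 3): truth gives -3; bid 2 gives -2 > -3. Violating.
Others bid (2, 2, 2, 2): truth gives 0; no alternative beats it.
Others bid (2, 2, 2, 3): truth gives 0; no alternative beats it.
(Checking all 256 profiles: 254 have a profitable deviation, 2 do not.)

254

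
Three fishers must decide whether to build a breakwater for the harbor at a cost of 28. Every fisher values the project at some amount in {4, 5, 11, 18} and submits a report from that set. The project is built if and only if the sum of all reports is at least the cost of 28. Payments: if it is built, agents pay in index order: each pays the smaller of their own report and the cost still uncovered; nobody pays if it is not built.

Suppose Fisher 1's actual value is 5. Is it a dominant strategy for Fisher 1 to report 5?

Consider the case where Fisher 2 reports 11 and Fisher 3 reports 18.
Truthful report 5: project built, pays 5, utility 5 - 5 = 0.
Report 4 instead: project built, pays 4, utility 5 - 4 = 1.
Since 1 > 0, reporting 4 is strictly better here, so truthful reporting is not dominant.

No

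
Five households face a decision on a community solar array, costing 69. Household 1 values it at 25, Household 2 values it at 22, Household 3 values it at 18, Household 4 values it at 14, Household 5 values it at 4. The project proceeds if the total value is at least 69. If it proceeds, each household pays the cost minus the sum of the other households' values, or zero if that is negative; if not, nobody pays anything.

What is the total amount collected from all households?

23

Total value 83 ≥ cost 69, so it is built.
Household 1: others sum to 58; max(0, 69 - 58) = 11.
Household 2: others sum to 61; max(0, 69 - 61) = 8.
Household 3: others sum to 65; max(0, 69 - 65) = 4.
Household 4: others sum to 69; max(0, 69 - 69) = 0.
Household 5: others sum to 79; max(0, 69 - 79) = 0.
Total collected = 11 + 8 + 4 + 0 + 0 = 23.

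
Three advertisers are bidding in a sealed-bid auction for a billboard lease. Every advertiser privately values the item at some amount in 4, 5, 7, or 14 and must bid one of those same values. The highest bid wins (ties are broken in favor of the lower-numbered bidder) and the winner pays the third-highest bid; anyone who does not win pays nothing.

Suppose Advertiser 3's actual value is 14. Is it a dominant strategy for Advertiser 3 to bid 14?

Yes

Check each profile of the others' bids and compare truth against every alternative bid.
Others bid (4, 7): truth gives 10, best alternative gives 0.
Others bid (7, 4): truth gives 10, best alternative gives 0.
Others bid (5, 7): truth gives 9, best alternative gives 0.
Others bid (7, 5): truth gives 9, best alternative gives 0.
Others bid (7, 7): truth gives 7, best alternative gives 0.
Others bid (4, 4): truth gives 10, best alternative gives 10.
(Remaining 10 profiles checked similarly; truth is weakly best in each.)
In every case the truthful bid is at least as good as any alternative, so it is a dominant strategy.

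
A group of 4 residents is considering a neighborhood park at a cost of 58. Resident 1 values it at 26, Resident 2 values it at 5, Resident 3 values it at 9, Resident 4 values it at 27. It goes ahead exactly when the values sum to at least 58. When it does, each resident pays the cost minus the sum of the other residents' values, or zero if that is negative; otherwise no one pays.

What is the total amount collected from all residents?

Total value 67 ≥ cost 58, so it is built.
Resident 1: others sum to 41; max(0, 58 - 41) = 17.
Resident 2: others sum to 62; max(0, 58 - 62) = 0.
Resident 3: others sum to 58; max(0, 58 - 58) = 0.
Resident 4: others sum to 40; max(0, 58 - 40) = 18.
Total collected = 17 + 0 + 0 + 18 = 35.

35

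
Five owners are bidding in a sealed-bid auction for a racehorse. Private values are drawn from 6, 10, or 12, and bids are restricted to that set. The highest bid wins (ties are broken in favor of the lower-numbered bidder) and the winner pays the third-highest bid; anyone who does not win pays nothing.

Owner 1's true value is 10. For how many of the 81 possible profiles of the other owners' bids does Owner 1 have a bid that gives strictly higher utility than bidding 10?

4

Others bid (6, 6, 6, 12): truth gives 0; bid 12 gives 4 > 0. Violating.
Others bid (6, 6, 12, 6): truth gives 0; bid 12 gives 4 > 0. Violating.
Others bid (6, 12, 6, 6): truth gives 0; bid 12 gives 4 > 0. Violating.
Others bid (12, 6, 6, 6): truth gives 0; bid 12 gives 4 > 0. Violating.
Others bid (6, 6, 6, 6): truth gives 4; no alternative beats it.
Others bid (6, 6, 6, 10): truth gives 4; no alternative beats it.
(Checking all 81 profiles: 4 have a profitable deviation, 77 do not.)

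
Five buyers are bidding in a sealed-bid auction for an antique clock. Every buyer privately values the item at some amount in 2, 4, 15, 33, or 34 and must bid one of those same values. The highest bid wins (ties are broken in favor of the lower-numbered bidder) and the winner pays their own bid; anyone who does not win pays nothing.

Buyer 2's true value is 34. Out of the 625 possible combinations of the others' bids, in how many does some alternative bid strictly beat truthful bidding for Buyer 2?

192

Others bid (2, 2, 2, 2): truth gives 0; bid 4 gives 30 > 0. Violating.
Others bid (2, 2, 2, 4): truth gives 0; bid 4 gives 30 > 0. Violating.
Others bid (2, 2, 2, 15): truth gives 0; bid 15 gives 19 > 0. Violating.
Others bid (2, 2, 2, 33): truth gives 0; bid 33 gives 1 > 0. Violating.
Others bid (2, 2, 2, 34): truth gives 0; no alternative beats it.
Others bid (2, 2, 4, 34): truth gives 0; no alternative beats it.
(Checking all 625 profiles: 192 have a profitable deviation, 433 do not.)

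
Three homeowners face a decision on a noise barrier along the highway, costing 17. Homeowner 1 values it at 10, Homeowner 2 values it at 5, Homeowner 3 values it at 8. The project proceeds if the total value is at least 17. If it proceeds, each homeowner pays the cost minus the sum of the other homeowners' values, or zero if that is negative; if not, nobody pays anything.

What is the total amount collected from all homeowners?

Total value 23 ≥ cost 17, so it is built.
Homeowner 1: others sum to 13; max(0, 17 - 13) = 4.
Homeowner 2: others sum to 18; max(0, 17 - 18) = 0.
Homeowner 3: others sum to 15; max(0, 17 - 15) = 2.
Total collected = 4 + 0 + 2 = 6.

6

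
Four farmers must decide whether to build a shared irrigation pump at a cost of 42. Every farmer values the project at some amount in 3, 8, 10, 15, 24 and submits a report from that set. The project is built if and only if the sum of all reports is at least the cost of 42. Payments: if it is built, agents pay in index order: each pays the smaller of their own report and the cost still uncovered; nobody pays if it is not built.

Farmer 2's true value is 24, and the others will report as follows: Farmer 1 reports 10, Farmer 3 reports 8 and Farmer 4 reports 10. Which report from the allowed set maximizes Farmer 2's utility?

15

Report 3: project not built, utility 0.
Report 8: project not built, utility 0.
Report 10: project not built, utility 0.
Report 15: project built, pays 15, utility 24 - 15 = 9.
Report 24: project built, pays 24, utility 24 - 24 = 0.
The best choice is 15 with utility 9.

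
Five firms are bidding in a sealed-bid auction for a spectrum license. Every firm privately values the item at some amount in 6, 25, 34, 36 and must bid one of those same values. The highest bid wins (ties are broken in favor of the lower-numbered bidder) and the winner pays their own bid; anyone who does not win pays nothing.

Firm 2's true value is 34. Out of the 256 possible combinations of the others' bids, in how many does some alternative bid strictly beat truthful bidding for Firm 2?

8

Others bid (6, 6, 6, 6): truth gives 0; bid 25 gives 9 > 0. Violating.
Others bid (6, 6, 6, 25): truth gives 0; bid 25 gives 9 > 0. Violating.
Others bid (6, 6, 25, 6): truth gives 0; bid 25 gives 9 > 0. Violating.
Others bid (6, 6, 25, 25): truth gives 0; bid 25 gives 9 > 0. Violating.
Others bid (6, 6, 6, 34): truth gives 0; no alternative beats it.
Others bid (6, 6, 6, 36): truth gives 0; no alternative beats it.
(Checking all 256 profiles: 8 have a profitable deviation, 248 do not.)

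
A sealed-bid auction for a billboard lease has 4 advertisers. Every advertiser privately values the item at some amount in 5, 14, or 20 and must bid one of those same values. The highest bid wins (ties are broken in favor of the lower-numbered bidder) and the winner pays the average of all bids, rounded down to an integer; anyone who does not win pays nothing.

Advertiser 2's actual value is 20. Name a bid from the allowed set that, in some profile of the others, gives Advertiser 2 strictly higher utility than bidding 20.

14

Suppose Advertiser 1 bids 5, Advertiser 3 bids 5 and Advertiser 4 bids 5.
Bid 20: wins, pays 8, utility 20 - 8 = 12.
Bid 14: wins, pays 7, utility 20 - 7 = 13.
So bidding 14 beats truth here (13 > 12).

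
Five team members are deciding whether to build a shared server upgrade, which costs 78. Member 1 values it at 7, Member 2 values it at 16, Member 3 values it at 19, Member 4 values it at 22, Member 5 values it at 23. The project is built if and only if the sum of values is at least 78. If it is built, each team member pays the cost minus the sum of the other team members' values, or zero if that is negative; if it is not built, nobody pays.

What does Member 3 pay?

Total value 87 ≥ cost 78, so the project is built.
The other team members' values sum to 68.
Cost minus that sum is 78 - 68 = 10.

10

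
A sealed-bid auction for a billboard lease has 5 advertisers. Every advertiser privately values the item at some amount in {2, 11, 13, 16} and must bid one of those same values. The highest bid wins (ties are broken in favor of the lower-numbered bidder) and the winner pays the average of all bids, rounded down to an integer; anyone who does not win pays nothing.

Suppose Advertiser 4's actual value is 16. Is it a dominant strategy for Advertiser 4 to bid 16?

No

Consider the case where Advertiser 1 bids 2, Advertiser 2 bids 2, Advertiser 3 bids 2 and Advertiser 5 bids 2.
Truthful bid 16: wins, pays 4, utility 16 - 4 = 12.
Bid 11 instead: wins, pays 3, utility 16 - 3 = 13.
Since 13 > 12, bidding 11 is strictly better here, so truthful bidding is not dominant.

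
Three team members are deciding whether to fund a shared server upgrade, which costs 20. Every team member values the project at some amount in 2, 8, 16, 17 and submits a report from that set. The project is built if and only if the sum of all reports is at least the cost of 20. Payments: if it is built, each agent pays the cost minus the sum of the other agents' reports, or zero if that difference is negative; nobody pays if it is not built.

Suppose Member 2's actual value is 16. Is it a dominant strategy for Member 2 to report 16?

Yes

Check each profile of the others' reports and compare truth against every alternative report.
Others report (8, 16): truth gives 16, best alternative gives 16.
Others report (8, 17): truth gives 16, best alternative gives 16.
Others report (16, 8): truth gives 16, best alternative gives 16.
Others report (16, 16): truth gives 16, best alternative gives 16.
Others report (16, 17): truth gives 16, best alternative gives 16.
Others report (17, 8): truth gives 16, best alternative gives 16.
(Remaining 10 profiles checked similarly; truth is weakly best in each.)
In every case the truthful report is at least as good as any alternative, so it is a dominant strategy.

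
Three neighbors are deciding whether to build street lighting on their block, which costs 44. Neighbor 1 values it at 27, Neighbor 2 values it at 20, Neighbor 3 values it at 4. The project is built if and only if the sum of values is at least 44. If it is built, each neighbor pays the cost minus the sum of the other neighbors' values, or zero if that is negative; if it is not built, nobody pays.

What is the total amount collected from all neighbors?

33

Total value 51 ≥ cost 44, so it is built.
Neighbor 1: others sum to 24; max(0, 44 - 24) = 20.
Neighbor 2: others sum to 31; max(0, 44 - 31) = 13.
Neighbor 3: others sum to 47; max(0, 44 - 47) = 0.
Total collected = 20 + 13 + 0 = 33.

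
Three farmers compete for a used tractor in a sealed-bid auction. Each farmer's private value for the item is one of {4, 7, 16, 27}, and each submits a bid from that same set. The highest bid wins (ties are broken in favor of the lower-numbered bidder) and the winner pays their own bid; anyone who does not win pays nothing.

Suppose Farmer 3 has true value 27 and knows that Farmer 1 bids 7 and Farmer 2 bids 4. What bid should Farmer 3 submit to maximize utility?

Bid 4: loses, pays 0, utility 0.
Bid 7: loses, pays 0, utility 0.
Bid 16: wins, pays 16, utility 27 - 16 = 11.
Bid 27: wins, pays 27, utility 27 - 27 = 0.
The best choice is 16 with utility 11.

16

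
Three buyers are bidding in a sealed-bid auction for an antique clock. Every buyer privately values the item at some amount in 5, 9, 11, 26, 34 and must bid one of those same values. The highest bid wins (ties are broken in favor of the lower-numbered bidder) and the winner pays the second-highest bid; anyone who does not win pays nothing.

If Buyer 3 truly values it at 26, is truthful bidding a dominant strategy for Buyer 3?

Check each profile of the others' bids and compare truth against every alternative bid.
Others bid (5, 5): truth gives 21, best alternative gives 21.
Others bid (5, 9): truth gives 17, best alternative gives 17.
Others bid (9, 5): truth gives 17, best alternative gives 17.
Others bid (9, 9): truth gives 17, best alternative gives 17.
Others bid (5, 11): truth gives 15, best alternative gives 15.
Others bid (9, 11): truth gives 15, best alternative gives 15.
(Remaining 19 profiles checked similarly; truth is weakly best in each.)
In every case the truthful bid is at least as good as any alternative, so it is a dominant strategy.

Yes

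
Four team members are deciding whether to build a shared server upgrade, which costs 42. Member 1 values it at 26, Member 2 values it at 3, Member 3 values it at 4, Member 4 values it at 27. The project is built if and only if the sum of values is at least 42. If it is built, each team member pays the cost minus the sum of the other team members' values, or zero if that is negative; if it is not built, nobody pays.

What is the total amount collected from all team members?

Total value 60 ≥ cost 42, so it is built.
Member 1: others sum to 34; max(0, 42 - 34) = 8.
Member 2: others sum to 57; max(0, 42 - 57) = 0.
Member 3: others sum to 56; max(0, 42 - 56) = 0.
Member 4: others sum to 33; max(0, 42 - 33) = 9.
Total collected = 8 + 0 + 0 + 9 = 17.

17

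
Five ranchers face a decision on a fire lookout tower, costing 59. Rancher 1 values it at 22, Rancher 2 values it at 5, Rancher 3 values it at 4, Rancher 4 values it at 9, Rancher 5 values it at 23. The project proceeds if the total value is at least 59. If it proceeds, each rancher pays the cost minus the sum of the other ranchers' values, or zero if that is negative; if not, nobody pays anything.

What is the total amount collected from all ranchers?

43

Total value 63 ≥ cost 59, so it is built.
Rancher 1: others sum to 41; max(0, 59 - 41) = 18.
Rancher 2: others sum to 58; max(0, 59 - 58) = 1.
Rancher 3: others sum to 59; max(0, 59 - 59) = 0.
Rancher 4: others sum to 54; max(0, 59 - 54) = 5.
Rancher 5: others sum to 40; max(0, 59 - 40) = 19.
Total collected = 18 + 1 + 0 + 5 + 19 = 43.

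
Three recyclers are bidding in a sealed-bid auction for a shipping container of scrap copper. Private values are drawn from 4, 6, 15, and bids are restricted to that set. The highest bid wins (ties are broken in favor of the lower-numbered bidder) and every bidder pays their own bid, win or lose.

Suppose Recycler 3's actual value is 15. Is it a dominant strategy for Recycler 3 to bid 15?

Consider the case where Recycler 1 bids 4 and Recycler 2 bids 4.
Truthful bid 15: wins, pays 15, utility 15 - 15 = 0.
Bid 6 instead: wins, pays 6, utility 15 - 6 = 9.
Since 9 > 0, bidding 6 is strictly better here, so truthful bidding is not dominant.

No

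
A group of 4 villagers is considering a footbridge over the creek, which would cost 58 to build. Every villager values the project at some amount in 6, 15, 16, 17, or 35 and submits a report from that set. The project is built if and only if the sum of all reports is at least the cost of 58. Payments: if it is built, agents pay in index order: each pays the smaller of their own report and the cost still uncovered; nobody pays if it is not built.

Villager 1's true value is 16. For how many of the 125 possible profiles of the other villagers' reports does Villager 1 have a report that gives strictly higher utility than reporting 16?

88

Others report (6, 6, 35): truth gives 0; report 15 gives 1 > 0. Violating.
Others report (6, 15, 35): truth gives 0; report 6 gives 10 > 0. Violating.
Others report (6, 16, 35): truth gives 0; report 6 gives 10 > 0. Violating.
Others report (6, 17, 35): truth gives 0; report 6 gives 10 > 0. Violating.
Others report (6, 6, 6): truth gives 0; no alternative beats it.
Others report (6, 6, 15): truth gives 0; no alternative beats it.
(Checking all 125 profiles: 88 have a profitable deviation, 37 do not.)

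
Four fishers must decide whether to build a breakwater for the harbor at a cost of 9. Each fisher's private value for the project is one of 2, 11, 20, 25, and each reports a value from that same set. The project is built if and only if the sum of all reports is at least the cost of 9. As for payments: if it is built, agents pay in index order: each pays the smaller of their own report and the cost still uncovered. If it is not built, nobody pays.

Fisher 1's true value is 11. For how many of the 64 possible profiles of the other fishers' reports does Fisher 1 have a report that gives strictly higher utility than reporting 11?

63

Others report (2, 2, 11): truth gives 2; report 2 gives 9 > 2. Violating.
Others report (2, 2, 20): truth gives 2; report 2 gives 9 > 2. Violating.
Others report (2, 2, 25): truth gives 2; report 2 gives 9 > 2. Violating.
Others report (2, 11, 2): truth gives 2; report 2 gives 9 > 2. Violating.
Others report (2, 2, 2): truth gives 2; no alternative beats it.
(Checking all 64 profiles: 63 have a profitable deviation, 1 does not.)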